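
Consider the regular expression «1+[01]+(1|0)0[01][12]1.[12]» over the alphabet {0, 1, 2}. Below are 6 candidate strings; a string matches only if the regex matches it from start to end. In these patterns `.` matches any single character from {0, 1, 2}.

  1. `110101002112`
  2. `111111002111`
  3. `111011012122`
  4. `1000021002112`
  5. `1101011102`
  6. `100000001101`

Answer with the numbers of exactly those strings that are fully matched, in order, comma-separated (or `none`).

1 → match
2 → match
3 → match
4 → no match
5 → match
6 → match

1, 2, 3, 5, 6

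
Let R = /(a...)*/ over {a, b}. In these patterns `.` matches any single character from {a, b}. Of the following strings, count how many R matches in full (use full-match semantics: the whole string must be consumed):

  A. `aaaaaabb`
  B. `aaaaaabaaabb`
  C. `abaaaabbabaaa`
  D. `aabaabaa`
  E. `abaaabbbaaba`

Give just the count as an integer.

4

A → match
B → match
C → no match
D → match
E → match
Total matched: 4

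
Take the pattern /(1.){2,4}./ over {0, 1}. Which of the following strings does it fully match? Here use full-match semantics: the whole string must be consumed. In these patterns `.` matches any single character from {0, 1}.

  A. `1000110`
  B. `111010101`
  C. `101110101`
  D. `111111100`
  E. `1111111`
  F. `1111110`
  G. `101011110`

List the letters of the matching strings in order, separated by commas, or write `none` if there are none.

B, C, D, E, F, G

A. `1000110` → no match
B. `111010101` → match
C. `101110101` → match
D. `111111100` → match
E. `1111111` → match
F. `1111110` → match
G. `101011110` → match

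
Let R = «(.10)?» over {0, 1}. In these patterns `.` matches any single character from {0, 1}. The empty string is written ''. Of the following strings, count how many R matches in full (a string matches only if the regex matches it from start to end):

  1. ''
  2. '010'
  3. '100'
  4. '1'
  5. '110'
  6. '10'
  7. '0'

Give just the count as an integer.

3

1 → match
2 → match
3 → no match
4 → no match
5 → match
6 → no match
7 → no match
Total matched: 3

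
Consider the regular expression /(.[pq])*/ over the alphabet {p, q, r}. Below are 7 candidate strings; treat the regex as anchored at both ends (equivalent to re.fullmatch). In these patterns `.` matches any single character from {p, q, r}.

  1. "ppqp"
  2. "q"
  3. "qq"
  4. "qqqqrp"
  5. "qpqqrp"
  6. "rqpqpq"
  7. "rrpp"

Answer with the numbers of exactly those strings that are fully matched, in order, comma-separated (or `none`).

1. "ppqp" → match
2. "q" → no match
3. "qq" → match
4. "qqqqrp" → match
5. "qpqqrp" → match
6. "rqpqpq" → match
7. "rrpp" → no match

1, 3, 4, 5, 6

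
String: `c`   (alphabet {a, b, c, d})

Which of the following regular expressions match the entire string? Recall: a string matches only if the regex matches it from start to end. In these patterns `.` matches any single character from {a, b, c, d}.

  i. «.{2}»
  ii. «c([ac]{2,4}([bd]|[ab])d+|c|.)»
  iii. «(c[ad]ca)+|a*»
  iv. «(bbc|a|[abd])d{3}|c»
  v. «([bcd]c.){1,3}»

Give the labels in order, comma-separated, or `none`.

iv

i → no match
ii → no match
iii → no match
iv → match
v → no match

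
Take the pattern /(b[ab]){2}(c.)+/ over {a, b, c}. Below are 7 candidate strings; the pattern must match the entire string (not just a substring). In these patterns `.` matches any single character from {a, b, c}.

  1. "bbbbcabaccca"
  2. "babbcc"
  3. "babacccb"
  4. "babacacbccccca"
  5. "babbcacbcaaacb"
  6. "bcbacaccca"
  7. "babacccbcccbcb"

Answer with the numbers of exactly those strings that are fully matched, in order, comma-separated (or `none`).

1 → no match
2 → match
3 → match
4 → match
5 → no match
6 → no match
7 → match

2, 3, 4, 7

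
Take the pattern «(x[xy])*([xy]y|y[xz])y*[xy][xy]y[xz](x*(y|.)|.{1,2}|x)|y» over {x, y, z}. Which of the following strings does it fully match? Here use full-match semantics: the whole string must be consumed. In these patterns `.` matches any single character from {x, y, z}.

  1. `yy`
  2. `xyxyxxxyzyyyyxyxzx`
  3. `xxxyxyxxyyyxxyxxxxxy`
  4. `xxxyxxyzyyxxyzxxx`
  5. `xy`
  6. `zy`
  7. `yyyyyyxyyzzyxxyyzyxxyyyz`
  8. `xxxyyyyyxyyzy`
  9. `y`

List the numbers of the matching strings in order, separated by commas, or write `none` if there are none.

1 → no match
2 → no match
3 → match
4 → match
5 → no match
6 → no match
7 → no match
8 → match
9 → match

3, 4, 8, 9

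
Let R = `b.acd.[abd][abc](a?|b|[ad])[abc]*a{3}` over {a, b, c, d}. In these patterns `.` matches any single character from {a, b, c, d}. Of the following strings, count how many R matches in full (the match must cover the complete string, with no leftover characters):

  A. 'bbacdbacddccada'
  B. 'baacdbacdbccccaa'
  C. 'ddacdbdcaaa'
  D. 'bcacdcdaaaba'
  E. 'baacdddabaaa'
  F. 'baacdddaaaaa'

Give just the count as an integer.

A → no match
B → no match
C → no match — must start with 'b'
D → no match
E → match
F → match
Total matched: 2

2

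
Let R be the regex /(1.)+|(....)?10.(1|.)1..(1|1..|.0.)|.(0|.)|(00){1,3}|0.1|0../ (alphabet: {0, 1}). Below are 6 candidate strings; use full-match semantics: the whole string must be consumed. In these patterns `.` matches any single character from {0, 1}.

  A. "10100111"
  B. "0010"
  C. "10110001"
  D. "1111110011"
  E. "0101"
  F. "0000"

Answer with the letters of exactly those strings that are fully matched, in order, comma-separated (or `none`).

A. "10100111" → no match
B. "0010" → no match
C. "10110001" → no match
D. "1111110011" → no match
E. "0101" → no match
F. "0000" → match

F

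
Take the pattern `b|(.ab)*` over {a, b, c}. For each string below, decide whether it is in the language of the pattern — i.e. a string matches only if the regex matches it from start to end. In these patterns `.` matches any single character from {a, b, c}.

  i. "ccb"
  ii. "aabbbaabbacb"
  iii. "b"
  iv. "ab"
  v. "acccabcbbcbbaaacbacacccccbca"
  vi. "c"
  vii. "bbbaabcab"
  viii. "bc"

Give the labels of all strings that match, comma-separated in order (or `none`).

iii

i. "ccb" → no match
ii. "aabbbaabbacb" → no match
iii. "b" → match
iv. "ab" → no match
v → no match
vi. "c" → no match
vii. "bbbaabcab" → no match
viii. "bc" → no match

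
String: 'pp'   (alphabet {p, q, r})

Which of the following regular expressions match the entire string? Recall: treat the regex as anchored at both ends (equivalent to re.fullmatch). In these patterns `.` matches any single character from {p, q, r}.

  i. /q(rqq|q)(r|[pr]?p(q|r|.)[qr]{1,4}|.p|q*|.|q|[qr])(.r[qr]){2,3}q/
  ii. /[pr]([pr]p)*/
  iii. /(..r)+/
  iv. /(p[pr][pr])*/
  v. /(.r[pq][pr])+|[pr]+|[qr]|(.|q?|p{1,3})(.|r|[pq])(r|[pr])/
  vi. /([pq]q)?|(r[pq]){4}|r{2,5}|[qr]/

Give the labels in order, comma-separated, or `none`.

i → no match — must start with 'q'
ii → no match
iii → no match — must end with 'r'
iv → no match
v → match
vi → no match

v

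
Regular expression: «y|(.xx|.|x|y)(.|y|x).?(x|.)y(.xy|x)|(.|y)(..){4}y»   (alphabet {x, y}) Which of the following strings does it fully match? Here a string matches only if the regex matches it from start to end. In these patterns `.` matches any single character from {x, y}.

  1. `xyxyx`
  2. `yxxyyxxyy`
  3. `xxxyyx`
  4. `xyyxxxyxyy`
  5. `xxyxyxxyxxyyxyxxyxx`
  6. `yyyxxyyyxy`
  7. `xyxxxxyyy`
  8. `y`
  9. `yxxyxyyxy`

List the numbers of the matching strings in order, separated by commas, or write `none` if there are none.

1, 3, 4, 6, 8, 9

1. `xyxyx` → match
2. `yxxyyxxyy` → no match
3. `xxxyyx` → match
4. `xyyxxxyxyy` → match
5 → no match
6. `yyyxxyyyxy` → match
7. `xyxxxxyyy` → no match
8. `y` → match
9. `yxxyxyyxy` → match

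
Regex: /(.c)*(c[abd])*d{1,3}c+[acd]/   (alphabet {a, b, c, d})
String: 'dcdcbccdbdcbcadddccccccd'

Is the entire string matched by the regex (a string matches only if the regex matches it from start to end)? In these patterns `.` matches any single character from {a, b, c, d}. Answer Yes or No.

No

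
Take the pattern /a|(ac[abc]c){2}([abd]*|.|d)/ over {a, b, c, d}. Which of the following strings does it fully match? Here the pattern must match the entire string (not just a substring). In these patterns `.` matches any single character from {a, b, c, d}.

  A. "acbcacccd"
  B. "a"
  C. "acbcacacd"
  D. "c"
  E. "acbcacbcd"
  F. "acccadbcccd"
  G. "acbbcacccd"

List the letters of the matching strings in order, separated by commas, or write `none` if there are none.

A, B, C, E

A → match
B → match
C → match
D → no match
E → match
F → no match
G → no match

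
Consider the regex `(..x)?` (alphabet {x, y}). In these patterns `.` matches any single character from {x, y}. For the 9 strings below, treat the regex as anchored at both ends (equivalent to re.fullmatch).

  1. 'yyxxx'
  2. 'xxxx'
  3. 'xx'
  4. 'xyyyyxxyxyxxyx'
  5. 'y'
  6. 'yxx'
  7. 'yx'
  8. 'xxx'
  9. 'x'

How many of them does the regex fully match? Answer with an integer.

2

1 → no match
2 → no match
3 → no match
4 → no match
5 → no match
6 → match
7 → no match
8 → match
9 → no match
Total matched: 2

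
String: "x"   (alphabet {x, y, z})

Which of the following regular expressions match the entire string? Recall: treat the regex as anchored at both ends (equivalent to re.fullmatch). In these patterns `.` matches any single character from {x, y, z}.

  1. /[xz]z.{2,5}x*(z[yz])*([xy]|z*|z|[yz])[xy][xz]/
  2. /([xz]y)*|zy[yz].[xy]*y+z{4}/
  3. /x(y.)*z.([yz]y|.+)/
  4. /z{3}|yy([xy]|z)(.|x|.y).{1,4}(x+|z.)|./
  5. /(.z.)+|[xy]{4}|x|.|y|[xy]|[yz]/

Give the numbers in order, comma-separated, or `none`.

4, 5

1 → no match
2 → no match
3 → no match
4 → match
5 → match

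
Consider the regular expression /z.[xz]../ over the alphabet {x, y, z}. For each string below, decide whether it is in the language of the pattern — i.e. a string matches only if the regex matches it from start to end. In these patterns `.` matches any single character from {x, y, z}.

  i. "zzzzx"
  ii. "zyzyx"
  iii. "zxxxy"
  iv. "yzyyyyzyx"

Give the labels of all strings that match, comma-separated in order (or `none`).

i → match
ii → match
iii → match
iv → no match — must start with "z"

i, ii, iii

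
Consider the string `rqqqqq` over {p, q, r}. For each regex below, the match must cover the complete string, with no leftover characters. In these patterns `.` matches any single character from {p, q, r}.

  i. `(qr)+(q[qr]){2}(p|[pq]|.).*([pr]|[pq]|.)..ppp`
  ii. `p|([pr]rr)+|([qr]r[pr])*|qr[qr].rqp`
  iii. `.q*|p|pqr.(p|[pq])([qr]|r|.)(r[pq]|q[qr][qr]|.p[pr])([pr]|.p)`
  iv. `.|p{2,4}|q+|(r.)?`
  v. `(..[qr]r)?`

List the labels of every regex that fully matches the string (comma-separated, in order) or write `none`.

i → no match — must start with `qr`
ii → no match
iii → match
iv → no match
v → no match

iii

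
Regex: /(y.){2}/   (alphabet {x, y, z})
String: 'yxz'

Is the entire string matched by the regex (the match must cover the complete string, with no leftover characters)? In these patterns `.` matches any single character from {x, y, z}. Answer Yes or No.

No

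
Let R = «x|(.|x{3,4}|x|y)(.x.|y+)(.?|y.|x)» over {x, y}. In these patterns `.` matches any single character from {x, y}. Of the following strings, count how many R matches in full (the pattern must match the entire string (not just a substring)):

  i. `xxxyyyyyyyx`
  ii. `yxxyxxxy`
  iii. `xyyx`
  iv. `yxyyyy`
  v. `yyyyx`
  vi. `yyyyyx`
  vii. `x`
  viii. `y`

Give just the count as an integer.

i → match
ii → no match
iii → match
iv → no match
v → match
vi → match
vii → match
viii → no match
Total matched: 5

5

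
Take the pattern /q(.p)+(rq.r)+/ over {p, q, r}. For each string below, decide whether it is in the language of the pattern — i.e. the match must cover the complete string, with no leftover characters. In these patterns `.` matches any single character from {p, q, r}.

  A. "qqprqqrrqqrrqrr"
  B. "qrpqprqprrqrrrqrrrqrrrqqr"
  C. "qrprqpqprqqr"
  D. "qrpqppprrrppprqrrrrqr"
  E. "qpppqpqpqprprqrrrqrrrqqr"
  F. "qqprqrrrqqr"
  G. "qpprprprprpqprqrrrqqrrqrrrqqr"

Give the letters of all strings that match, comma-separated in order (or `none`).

A → match
B → match
C → no match
D → no match
E → no match
F → match
G → match

A, B, F, G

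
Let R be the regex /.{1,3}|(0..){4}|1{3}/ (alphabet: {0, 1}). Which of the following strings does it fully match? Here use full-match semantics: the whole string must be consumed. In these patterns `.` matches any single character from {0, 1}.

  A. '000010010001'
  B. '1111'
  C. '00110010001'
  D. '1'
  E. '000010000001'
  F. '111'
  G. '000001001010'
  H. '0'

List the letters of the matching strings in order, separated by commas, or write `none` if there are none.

A, D, E, F, G, H

A → match
B → no match
C → no match
D → match
E → match
F → match
G → match
H → match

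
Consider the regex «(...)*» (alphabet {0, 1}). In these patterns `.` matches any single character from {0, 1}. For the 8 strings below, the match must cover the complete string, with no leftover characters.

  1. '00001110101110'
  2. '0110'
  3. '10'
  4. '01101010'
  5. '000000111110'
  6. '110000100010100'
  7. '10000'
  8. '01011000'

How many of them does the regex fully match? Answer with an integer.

1 → no match
2 → no match
3 → no match
4 → no match
5 → match
6 → match
7 → no match
8 → no match
Total matched: 2

2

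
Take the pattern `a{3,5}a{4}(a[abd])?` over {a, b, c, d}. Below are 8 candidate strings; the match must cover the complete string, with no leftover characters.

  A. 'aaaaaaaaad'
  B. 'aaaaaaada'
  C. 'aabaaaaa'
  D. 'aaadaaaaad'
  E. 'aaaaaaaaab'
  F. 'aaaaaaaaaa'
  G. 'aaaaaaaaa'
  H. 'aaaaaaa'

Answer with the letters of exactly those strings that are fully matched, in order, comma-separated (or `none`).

A → match
B → no match
C → no match
D → no match
E → match
F → match
G → match
H → match

A, E, F, G, H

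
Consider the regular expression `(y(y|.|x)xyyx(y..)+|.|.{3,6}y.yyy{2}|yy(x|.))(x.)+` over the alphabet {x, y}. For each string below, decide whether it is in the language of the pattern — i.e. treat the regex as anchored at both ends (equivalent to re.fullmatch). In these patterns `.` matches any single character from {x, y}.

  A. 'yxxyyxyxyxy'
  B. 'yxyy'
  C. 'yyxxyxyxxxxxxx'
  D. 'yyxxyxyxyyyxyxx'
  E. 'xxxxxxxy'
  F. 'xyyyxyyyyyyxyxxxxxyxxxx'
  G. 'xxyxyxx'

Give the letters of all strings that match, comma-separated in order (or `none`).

A → match
B → no match
C → no match
D → no match
E → no match
F → match
G → match

A, F, G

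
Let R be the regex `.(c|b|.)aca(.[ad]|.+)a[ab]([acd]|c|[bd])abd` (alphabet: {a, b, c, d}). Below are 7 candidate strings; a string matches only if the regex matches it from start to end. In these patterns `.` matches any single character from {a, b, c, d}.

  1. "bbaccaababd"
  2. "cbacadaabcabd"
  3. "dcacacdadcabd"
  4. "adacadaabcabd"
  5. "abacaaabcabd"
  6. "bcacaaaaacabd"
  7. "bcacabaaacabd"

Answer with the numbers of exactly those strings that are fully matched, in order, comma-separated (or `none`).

2, 4, 5, 6, 7

1 → no match
2 → match
3 → no match
4 → match
5 → match
6 → match
7 → match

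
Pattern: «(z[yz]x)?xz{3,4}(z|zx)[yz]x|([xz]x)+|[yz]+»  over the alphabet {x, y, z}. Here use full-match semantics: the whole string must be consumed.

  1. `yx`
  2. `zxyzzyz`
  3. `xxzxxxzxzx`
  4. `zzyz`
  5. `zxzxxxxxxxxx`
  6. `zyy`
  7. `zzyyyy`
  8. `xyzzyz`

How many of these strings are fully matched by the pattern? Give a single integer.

1. `yx` → no match
2. `zxyzzyz` → no match
3. `xxzxxxzxzx` → match
4. `zzyz` → match
5. `zxzxxxxxxxxx` → match
6. `zyy` → match
7. `zzyyyy` → match
8. `xyzzyz` → no match
Total matched: 5

5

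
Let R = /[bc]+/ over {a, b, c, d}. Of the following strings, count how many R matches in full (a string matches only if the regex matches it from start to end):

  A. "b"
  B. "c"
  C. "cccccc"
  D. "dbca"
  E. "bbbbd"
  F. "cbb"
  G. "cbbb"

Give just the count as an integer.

A → match
B → match
C → match
D → no match
E → no match
F → match
G → match
Total matched: 5

5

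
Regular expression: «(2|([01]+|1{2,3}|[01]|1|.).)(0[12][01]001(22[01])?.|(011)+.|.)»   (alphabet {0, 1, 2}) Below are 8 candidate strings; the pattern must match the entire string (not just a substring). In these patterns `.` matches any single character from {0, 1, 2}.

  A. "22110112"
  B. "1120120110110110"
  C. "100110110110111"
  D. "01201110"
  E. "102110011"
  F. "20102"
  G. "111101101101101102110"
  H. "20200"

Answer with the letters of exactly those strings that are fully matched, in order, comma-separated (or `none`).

C

A. "22110112" → no match
B → no match
C → match
D. "01201110" → no match
E. "102110011" → no match
F. "20102" → no match
G → no match
H. "20200" → no match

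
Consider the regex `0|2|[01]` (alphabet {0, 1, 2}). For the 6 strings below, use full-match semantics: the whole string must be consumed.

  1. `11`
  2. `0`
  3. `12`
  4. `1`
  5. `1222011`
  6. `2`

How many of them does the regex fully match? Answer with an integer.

1. `11` → no match
2. `0` → match
3. `12` → no match
4. `1` → match
5. `1222011` → no match
6. `2` → match
Total matched: 3

3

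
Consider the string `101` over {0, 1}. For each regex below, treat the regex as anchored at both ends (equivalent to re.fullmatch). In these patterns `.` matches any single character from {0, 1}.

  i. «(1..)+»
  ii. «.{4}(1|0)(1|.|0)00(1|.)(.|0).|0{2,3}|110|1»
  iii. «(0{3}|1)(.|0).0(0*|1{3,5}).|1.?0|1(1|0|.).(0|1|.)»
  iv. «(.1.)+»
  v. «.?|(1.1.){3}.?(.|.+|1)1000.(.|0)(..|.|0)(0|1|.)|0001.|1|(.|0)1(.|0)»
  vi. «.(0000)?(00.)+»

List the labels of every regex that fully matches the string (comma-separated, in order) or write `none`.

i

i → match
ii → no match
iii → no match
iv → no match
v → no match
vi → no match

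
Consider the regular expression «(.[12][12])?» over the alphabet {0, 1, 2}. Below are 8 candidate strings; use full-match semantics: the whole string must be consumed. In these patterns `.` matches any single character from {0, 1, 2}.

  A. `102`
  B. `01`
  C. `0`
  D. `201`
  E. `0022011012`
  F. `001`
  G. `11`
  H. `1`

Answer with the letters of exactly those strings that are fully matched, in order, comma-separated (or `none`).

none

A → no match
B → no match
C → no match
D → no match
E → no match
F → no match
G → no match
H → no match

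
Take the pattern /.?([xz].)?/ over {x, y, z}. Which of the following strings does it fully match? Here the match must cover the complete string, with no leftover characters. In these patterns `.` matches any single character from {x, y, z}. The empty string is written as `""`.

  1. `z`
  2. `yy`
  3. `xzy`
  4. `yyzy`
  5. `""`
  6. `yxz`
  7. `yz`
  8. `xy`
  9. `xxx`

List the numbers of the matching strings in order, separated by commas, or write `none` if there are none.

1, 3, 5, 6, 8, 9

1 → match
2 → no match
3 → match
4 → no match
5 → match
6 → match
7 → no match
8 → match
9 → match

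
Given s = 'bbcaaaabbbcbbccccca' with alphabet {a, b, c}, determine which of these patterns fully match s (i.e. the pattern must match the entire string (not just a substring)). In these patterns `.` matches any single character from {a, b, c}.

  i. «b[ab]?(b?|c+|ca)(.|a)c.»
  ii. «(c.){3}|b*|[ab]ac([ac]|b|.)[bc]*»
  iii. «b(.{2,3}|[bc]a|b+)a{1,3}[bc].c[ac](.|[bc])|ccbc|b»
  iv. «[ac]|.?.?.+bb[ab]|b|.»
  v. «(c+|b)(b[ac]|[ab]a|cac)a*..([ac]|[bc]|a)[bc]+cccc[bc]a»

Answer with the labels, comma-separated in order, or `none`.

i → no match
ii → no match
iii → no match
iv → no match
v → match

v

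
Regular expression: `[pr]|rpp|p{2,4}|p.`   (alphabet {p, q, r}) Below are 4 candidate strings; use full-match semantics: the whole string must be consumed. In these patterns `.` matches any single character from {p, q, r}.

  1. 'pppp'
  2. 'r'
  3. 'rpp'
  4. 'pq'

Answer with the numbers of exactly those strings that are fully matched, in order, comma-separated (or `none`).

1 → match
2 → match
3 → match
4 → match

1, 2, 3, 4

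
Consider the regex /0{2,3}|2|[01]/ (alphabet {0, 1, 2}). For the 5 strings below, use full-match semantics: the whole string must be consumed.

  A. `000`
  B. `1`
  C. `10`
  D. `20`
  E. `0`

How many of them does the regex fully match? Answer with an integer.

3

A → match
B → match
C → no match
D → no match
E → match
Total matched: 3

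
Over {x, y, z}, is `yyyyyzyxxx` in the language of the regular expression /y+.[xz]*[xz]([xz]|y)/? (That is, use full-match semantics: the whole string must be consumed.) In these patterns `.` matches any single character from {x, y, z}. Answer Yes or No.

No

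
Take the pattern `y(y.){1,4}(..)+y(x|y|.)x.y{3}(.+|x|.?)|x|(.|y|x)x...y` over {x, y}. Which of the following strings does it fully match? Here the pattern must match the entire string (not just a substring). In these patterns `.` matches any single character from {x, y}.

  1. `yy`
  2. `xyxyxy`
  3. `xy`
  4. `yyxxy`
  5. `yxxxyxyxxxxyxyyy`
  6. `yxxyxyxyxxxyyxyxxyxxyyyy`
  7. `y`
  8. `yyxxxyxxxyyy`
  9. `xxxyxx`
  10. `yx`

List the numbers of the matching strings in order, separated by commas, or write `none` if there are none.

8

1 → no match
2 → no match
3 → no match
4 → no match
5 → no match
6 → no match
7 → no match
8 → match
9 → no match
10 → no match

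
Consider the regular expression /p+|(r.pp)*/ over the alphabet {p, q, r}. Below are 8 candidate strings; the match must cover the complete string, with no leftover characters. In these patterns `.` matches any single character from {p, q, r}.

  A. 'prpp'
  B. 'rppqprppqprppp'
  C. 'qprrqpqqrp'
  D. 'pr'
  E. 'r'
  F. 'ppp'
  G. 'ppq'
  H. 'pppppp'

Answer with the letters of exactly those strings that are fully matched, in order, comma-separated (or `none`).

A. 'prpp' → no match
B → no match
C. 'qprrqpqqrp' → no match
D. 'pr' → no match
E. 'r' → no match
F. 'ppp' → match
G. 'ppq' → no match
H. 'pppppp' → match

F, H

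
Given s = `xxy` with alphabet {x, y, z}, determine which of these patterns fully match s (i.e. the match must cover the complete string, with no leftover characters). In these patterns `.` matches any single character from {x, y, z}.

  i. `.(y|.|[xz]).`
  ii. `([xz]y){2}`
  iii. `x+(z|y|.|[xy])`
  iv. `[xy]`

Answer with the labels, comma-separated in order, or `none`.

i → match
ii → no match
iii → match
iv → no match

i, iii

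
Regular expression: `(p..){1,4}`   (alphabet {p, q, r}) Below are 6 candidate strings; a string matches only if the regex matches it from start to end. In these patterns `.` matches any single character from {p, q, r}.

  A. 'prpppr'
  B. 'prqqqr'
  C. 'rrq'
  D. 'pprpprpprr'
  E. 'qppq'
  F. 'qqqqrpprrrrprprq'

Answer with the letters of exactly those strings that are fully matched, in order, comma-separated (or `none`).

A

A. 'prpppr' → match
B. 'prqqqr' → no match
C. 'rrq' → no match — must start with 'p'
D. 'pprpprpprr' → no match
E. 'qppq' → no match — must start with 'p'
F → no match — must start with 'p'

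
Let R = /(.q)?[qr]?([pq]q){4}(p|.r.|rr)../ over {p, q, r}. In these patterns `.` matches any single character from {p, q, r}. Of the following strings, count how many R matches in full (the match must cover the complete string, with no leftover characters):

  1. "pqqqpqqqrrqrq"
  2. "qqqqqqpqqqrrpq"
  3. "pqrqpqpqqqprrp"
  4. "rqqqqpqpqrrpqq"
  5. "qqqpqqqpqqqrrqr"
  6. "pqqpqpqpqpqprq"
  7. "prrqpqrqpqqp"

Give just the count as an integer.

5

1 → match
2 → match
3 → no match
4 → match
5 → match
6 → match
7 → no match
Total matched: 5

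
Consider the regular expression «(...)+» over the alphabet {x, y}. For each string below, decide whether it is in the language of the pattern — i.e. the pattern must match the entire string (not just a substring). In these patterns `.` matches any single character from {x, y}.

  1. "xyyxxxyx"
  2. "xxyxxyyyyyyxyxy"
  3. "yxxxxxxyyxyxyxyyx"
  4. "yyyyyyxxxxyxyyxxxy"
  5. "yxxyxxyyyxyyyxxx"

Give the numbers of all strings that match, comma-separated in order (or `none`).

1 → no match
2 → match
3 → no match
4 → match
5 → no match

2, 4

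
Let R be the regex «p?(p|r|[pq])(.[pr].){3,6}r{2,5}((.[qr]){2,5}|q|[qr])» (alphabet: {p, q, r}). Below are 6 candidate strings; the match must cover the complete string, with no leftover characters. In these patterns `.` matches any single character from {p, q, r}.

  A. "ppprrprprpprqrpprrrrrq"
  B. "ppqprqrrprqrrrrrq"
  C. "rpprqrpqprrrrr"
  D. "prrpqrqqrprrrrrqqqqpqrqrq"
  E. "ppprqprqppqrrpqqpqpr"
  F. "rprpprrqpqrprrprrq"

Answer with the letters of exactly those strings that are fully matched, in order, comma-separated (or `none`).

A, B, C, D

A → match
B → match
C → match
D → match
E → no match
F → no match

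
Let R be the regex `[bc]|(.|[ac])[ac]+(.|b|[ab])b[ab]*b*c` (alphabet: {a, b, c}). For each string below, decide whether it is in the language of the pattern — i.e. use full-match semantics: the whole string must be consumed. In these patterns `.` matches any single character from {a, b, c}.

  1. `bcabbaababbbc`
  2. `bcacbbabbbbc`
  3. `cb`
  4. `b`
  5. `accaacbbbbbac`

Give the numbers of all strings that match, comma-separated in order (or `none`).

1 → match
2 → match
3 → no match
4 → match
5 → match

1, 2, 4, 5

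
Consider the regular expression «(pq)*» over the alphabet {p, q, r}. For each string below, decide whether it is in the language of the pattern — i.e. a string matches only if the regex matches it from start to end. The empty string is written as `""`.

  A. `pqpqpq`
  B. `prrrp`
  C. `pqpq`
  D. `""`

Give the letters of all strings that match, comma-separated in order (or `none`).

A, C, D

A → match
B → no match
C → match
D → match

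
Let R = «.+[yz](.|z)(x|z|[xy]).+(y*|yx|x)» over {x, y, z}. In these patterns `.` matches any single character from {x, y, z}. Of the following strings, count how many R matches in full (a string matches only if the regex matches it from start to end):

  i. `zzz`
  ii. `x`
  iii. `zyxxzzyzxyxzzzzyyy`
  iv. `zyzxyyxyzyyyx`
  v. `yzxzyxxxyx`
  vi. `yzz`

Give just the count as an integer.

3

i → no match
ii → no match
iii → match
iv → match
v → match
vi → no match
Total matched: 3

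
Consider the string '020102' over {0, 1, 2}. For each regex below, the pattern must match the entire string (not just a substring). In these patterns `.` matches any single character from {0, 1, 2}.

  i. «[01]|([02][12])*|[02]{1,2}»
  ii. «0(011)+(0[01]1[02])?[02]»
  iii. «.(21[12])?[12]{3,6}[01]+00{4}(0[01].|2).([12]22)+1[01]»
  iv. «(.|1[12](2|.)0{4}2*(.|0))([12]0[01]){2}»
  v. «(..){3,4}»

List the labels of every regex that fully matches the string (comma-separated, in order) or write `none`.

i, v

i → match
ii → no match — must start with '0011'
iii → no match
iv → no match
v → match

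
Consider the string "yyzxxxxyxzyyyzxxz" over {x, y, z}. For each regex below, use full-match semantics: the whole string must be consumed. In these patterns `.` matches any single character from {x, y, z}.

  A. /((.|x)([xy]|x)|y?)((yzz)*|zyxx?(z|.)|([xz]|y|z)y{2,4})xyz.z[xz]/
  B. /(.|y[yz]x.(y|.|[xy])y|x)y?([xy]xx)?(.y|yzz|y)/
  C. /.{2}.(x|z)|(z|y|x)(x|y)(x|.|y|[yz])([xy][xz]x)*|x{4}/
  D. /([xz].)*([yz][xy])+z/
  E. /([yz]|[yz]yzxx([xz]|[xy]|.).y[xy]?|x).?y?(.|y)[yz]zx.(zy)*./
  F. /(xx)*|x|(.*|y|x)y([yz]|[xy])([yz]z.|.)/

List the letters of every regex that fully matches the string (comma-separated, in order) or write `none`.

A → no match
B → no match
C → no match
D → no match
E → match
F → no match

E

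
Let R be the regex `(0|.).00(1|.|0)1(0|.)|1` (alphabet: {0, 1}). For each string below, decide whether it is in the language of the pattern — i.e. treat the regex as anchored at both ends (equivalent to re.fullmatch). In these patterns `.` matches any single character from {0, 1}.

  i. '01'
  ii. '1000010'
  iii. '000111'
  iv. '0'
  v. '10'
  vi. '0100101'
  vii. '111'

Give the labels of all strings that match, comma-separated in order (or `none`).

i → no match
ii → match
iii → no match
iv → no match
v → no match
vi → no match
vii → no match

ii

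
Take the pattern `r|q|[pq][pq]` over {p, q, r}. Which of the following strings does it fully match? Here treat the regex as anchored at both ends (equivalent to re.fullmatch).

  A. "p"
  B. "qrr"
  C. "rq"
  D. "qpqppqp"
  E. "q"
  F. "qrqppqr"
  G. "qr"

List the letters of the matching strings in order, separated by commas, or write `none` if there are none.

A → no match
B → no match
C → no match
D → no match
E → match
F → no match
G → no match

E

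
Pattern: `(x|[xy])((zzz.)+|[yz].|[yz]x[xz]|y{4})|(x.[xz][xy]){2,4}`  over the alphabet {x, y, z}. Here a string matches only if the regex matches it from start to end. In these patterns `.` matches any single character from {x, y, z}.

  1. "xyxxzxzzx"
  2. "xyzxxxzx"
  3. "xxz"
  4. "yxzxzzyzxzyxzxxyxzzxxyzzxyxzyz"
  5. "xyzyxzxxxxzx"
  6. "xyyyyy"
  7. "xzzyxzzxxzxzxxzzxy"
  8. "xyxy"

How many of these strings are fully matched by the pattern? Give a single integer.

1. "xyxxzxzzx" → no match
2. "xyzxxxzx" → match
3. "xxz" → no match
4 → no match
5. "xyzyxzxxxxzx" → match
6. "xyyyyy" → no match
7 → no match
8. "xyxy" → no match
Total matched: 2

2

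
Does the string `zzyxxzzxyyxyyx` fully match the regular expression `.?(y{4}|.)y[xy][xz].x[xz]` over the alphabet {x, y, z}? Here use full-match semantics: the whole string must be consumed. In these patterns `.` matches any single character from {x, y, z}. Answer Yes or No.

No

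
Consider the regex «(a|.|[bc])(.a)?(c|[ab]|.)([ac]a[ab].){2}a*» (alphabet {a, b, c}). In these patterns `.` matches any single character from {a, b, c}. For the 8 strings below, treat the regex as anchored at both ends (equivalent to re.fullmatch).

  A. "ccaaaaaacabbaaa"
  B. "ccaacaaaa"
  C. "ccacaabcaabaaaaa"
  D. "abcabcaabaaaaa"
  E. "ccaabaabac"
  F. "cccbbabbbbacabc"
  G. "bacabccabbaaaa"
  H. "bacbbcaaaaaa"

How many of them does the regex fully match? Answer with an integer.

4

A → match
B. "ccaacaaaa" → no match
C → match
D → match
E. "ccaabaabac" → no match
F → no match
G → match
H. "bacbbcaaaaaa" → no match
Total matched: 4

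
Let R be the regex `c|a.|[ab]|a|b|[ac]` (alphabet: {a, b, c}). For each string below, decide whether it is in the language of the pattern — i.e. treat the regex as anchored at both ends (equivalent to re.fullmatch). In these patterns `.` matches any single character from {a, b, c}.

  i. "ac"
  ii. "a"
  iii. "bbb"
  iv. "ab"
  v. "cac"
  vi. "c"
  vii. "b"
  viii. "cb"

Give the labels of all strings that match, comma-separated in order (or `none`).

i, ii, iv, vi, vii

i → match
ii → match
iii → no match
iv → match
v → no match
vi → match
vii → match
viii → no match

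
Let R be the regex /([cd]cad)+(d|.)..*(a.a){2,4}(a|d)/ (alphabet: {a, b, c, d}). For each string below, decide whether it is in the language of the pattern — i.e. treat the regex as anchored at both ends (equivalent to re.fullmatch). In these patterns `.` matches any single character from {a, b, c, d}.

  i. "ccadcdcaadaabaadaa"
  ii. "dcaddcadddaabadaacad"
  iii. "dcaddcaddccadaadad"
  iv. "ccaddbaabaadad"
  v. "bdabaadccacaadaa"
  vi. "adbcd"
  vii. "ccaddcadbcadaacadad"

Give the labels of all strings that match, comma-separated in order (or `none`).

i, ii, iii, iv

i → match
ii → match
iii → match
iv → match
v → no match
vi → no match
vii → no match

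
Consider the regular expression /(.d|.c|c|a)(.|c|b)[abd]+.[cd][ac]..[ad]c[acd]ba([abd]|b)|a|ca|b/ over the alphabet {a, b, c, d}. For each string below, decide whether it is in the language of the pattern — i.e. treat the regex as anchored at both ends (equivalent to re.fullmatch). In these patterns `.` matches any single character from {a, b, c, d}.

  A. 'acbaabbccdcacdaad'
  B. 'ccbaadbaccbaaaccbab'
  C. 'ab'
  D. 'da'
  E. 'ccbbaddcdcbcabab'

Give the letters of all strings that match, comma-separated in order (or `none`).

A → no match
B → no match
C. 'ab' → no match
D. 'da' → no match
E → no match

none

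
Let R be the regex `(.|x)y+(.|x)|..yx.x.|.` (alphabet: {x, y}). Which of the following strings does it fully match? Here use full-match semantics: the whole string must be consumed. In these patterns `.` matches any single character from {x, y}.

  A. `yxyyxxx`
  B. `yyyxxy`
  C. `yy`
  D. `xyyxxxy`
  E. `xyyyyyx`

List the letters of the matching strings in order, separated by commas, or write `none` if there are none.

D, E

A → no match
B → no match
C → no match
D → match
E → match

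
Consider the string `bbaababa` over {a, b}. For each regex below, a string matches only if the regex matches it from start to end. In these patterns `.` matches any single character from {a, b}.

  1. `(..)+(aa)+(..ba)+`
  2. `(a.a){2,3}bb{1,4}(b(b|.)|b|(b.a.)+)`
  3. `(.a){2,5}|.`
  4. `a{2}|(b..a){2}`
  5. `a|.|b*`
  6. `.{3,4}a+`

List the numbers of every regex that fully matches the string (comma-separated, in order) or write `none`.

1 → match
2 → no match — must start with `a`
3 → no match
4 → match
5 → no match
6 → no match

1, 4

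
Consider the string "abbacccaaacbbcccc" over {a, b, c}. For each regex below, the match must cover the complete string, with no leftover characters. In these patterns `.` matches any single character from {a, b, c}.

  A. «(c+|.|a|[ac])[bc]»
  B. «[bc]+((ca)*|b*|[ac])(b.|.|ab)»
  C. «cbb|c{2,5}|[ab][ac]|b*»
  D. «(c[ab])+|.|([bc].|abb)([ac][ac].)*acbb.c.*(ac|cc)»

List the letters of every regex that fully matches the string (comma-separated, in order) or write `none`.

A → no match
B → no match
C → no match
D → match

D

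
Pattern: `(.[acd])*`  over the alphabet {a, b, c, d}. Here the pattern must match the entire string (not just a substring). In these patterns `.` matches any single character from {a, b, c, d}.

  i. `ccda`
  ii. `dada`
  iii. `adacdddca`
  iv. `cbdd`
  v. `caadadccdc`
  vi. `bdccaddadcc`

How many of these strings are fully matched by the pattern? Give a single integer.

i. `ccda` → match
ii. `dada` → match
iii. `adacdddca` → no match
iv. `cbdd` → no match
v. `caadadccdc` → match
vi. `bdccaddadcc` → no match
Total matched: 3

3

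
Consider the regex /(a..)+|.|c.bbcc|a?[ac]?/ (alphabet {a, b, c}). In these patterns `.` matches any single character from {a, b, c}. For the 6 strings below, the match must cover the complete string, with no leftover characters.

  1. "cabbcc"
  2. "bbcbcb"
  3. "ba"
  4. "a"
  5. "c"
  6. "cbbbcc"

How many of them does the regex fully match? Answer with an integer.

1 → match
2 → no match
3 → no match
4 → match
5 → match
6 → match
Total matched: 4

4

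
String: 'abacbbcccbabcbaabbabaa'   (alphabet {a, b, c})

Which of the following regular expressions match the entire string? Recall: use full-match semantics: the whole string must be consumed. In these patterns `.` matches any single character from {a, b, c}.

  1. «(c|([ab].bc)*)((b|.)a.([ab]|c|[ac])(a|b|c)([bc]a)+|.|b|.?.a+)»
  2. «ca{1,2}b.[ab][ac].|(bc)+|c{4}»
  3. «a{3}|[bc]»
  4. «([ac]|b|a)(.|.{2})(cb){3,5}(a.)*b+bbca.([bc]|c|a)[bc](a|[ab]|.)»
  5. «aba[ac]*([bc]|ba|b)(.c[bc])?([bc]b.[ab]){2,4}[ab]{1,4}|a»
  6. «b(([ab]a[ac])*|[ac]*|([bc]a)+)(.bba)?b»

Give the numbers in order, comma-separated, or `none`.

1 → no match
2 → no match
3 → no match
4 → no match
5 → match
6 → no match — must start with 'b'

5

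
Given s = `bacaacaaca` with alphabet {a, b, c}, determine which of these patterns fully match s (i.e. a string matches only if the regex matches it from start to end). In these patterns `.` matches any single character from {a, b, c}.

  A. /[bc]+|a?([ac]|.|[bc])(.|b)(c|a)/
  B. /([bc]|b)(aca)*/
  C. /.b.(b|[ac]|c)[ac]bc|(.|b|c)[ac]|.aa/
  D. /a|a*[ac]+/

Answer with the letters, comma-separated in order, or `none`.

A → no match
B → match
C → no match
D → no match

B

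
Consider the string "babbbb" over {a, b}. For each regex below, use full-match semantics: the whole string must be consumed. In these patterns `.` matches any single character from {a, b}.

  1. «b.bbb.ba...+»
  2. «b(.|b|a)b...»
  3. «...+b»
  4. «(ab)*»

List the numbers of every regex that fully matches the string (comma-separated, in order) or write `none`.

2, 3

1 → no match
2 → match
3 → match
4 → no match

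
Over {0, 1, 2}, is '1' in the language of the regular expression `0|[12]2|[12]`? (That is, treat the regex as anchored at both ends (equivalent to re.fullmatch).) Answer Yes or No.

Yes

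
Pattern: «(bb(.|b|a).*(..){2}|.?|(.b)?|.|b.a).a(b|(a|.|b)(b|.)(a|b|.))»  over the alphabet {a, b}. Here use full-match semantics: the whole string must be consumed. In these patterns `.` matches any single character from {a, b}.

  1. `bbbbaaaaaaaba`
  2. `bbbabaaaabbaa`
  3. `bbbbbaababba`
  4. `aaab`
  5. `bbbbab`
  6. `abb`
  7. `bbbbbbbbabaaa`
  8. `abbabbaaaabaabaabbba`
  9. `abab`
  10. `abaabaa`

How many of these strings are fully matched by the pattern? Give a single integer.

5

1 → match
2 → no match
3 → match
4 → match
5 → no match
6 → no match
7 → no match
8 → no match
9 → match
10 → match
Total matched: 5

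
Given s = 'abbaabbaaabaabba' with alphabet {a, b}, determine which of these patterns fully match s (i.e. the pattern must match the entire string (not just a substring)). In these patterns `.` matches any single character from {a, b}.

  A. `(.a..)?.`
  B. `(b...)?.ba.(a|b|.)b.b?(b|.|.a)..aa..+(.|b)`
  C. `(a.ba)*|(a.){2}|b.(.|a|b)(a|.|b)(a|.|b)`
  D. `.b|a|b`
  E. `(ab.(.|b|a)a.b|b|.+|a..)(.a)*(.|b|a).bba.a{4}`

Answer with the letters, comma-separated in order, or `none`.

C

A → no match
B → no match
C → match
D → no match
E → no match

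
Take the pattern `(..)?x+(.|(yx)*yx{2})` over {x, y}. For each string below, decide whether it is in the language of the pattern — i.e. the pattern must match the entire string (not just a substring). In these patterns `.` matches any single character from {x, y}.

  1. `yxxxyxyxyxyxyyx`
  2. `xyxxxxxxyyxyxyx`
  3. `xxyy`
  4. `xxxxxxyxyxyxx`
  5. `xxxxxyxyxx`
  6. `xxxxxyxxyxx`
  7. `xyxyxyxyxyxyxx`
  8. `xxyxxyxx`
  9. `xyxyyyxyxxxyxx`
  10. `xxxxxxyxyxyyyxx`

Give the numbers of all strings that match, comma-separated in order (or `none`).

4, 5, 7

1 → no match
2 → no match
3 → no match
4 → match
5 → match
6 → no match
7 → match
8 → no match
9 → no match
10 → no match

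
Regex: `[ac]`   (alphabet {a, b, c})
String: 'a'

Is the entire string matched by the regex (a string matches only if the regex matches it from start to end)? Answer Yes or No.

Yes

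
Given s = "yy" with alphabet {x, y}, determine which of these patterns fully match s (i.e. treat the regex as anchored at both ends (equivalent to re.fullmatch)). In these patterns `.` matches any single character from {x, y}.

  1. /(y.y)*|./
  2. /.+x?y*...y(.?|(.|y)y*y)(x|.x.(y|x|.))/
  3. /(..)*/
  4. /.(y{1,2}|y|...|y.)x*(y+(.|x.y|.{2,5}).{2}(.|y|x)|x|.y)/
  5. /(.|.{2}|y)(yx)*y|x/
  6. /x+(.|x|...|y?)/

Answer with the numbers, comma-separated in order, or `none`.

3, 5

1 → no match
2 → no match
3 → match
4 → no match
5 → match
6 → no match — must start with "x"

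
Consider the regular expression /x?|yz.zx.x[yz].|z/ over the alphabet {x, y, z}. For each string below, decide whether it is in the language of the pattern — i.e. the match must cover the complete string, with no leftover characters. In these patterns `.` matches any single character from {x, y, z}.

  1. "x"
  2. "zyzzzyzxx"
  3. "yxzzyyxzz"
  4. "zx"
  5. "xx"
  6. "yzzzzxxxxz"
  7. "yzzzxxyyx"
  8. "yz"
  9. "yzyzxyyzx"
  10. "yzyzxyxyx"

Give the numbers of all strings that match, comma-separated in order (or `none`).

1, 10

1 → match
2 → no match
3 → no match
4 → no match
5 → no match
6 → no match
7 → no match
8 → no match
9 → no match
10 → match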